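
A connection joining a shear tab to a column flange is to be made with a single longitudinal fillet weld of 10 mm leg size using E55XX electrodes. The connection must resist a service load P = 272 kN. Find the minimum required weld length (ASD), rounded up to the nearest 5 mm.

L = 235 mm

E55XX → F_EXX = 550 MPa.
Throat t_e = 0.707 × 10 = 7.07 mm.
r_n/Ω = (0.6 × 550 × 7.07) / 2.0 = 1167 N/mm = 1.167 kN/mm.
L_req = P / (r_n/Ω) = 272 / 1.167 = 233.2 mm total.
Round up → use L = 235 mm.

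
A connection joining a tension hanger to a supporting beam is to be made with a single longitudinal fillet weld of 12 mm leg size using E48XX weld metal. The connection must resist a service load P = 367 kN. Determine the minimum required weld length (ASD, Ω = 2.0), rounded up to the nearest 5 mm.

E48XX → F_EXX = 480 MPa.
Throat t_e = 0.707 × 12 = 8.484 mm.
r_n/Ω = (0.6 × 480 × 8.484) / 2.0 = 1222 N/mm = 1.222 kN/mm.
L_req = P / (r_n/Ω) = 367 / 1.222 = 300.4 mm total.
Round up → use L = 305 mm.

L = 305 mm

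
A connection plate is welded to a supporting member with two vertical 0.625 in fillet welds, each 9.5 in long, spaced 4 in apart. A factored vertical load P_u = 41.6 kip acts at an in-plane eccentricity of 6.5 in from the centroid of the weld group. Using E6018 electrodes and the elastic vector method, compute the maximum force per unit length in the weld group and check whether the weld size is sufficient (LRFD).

f_max ≈ 7.49 kip/in; adequate

E60XX → F_EXX = 60 ksi.
Total weld length L_w = 19 in. Treat welds as unit-width lines.
Polar moment about centroid: J = 2[d³/12 + d(b/2)²] = 2[9.5³/12 + 9.5×2²] = 218.9 in³.
Direct shear f_v = P/L_w = 41.6 / 19 = 2.189 kip/in (vertical).
Torsion M = P·e = 41.6 × 6.5 = 270.4 kip·in.
Critical point at (x, y) = (2, 4.75) from centroid. f_tx = M·y/J = 5.868 kip/in; f_ty = M·x/J = 2.471 kip/in.
Resultant f_max = √[f_tx² + (f_v + f_ty)²] = √[5.868² + (2.189 + 2.471)²] = 7.493 kip/in.
Capacity per unit length: φr_n = 0.75 × 0.6 × 60 × (0.707 × 0.625) = 11.93 kip/in.
7.493 ≤ 11.93 → adequate.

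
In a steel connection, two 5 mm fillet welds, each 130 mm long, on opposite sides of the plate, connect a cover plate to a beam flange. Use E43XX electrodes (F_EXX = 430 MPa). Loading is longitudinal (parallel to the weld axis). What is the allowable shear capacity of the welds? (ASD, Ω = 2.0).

Effective throat t_e = 0.707 × 5 = 3.535 mm.
Total length L = 260 mm; A_we = 3.535 × 260 = 919.1 mm².
F_nw = 0.6 F_EXX = 0.6 × 430 = 258 MPa.
R_n = 258 × 919.1 × 10⁻³ = 237.1 kN; R_n/Ω = 237.1/2.0 = 118.6 kN.

R_n/Ω ≈ 119 kN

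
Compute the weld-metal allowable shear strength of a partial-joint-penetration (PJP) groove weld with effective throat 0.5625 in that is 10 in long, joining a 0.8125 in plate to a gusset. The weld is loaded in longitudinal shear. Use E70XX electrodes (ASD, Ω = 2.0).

R_n/Ω ≈ 118 kips

E70XX → F_EXX = 70 ksi.
Effective throat (given) t_e = 0.5625 in.
A_we = 0.5625 × 10 = 5.625 in².
F_nw = 0.6 F_EXX = 42 ksi.
R_n/Ω = (42 × 5.625) / 2.0 = 118.1 kips.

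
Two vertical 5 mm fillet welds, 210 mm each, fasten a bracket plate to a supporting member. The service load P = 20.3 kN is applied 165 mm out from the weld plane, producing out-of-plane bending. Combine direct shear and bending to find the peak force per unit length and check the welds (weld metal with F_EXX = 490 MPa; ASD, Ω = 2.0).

L_w = 2 × 210 = 420 mm; section modulus (unit throat) S = 2 × L²/6 = 14700 mm².
Direct shear f_v = P/L_w = 20.3×10³/420 = 48.33 N/mm.
Moment M = P × e = 20.3×10³ × 165 = 3349500 N·mm; bending f_b = M/S = 227.9 N/mm.
f_max = √(f_v² + f_b²) = √(48.33² + 227.9²) = 232.9 N/mm.
r_n/Ω = (1/2.0) × 0.6 × 490 × (0.707 × 5) = 519.6 N/mm → adequate.

f_max ≈ 233 N/mm; adequate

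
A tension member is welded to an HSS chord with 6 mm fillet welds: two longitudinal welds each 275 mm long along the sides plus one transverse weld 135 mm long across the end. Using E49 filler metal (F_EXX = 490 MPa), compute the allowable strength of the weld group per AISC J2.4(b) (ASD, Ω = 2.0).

t_e = 0.707 × 6 = 4.242 mm.
R_nwl = 0.6 × 490 × 4.242 × 550 × 10⁻³ = 685.9 kN (longitudinal, 2 welds).
R_nwt = 0.6 × 490 × 4.242 × 135 × 10⁻³ = 168.4 kN (transverse, base value).
(i) R_nwl + R_nwt = 854.3 kN; (ii) 0.85 R_nwl + 1.5 R_nwt = 835.6 kN.
R_n = max = 854.3 kN [governs: (i)]; R_n/Ω = 427.1 kN.

R_n/Ω ≈ 427 kN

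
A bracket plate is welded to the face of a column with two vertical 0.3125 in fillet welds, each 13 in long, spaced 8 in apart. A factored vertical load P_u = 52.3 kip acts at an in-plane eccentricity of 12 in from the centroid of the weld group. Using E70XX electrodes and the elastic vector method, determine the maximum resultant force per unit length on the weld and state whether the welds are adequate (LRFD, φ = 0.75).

f_max ≈ 7.38 kip/in; NOT adequate

E70XX → F_EXX = 70 ksi.
Total weld length L_w = 26 in. Treat welds as unit-width lines.
Polar moment about centroid: J = 2[d³/12 + d(b/2)²] = 2[13³/12 + 13×4²] = 782.2 in³.
Direct shear f_v = P/L_w = 52.3 / 26 = 2.012 kip/in (vertical).
Torsion M = P·e = 52.3 × 12 = 627.6 kip·in.
Critical point at (x, y) = (4, 6.5) from centroid. f_tx = M·y/J = 5.216 kip/in; f_ty = M·x/J = 3.21 kip/in.
Resultant f_max = √[f_tx² + (f_v + f_ty)²] = √[5.216² + (2.012 + 3.21)²] = 7.38 kip/in.
Capacity per unit length: φr_n = 0.75 × 0.6 × 70 × (0.707 × 0.3125) = 6.96 kip/in.
7.38 > 6.96 → NOT adequate.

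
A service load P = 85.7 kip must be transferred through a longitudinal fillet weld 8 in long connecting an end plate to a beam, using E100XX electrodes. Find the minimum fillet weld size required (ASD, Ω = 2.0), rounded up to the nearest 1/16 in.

E100XX → F_EXX = 100 ksi.
Total weld length L = 8 in.
Required throat t_e = P × Ω / (0.6 F_EXX × L) = 85.7 × 2.0 / (0.6 × 100 × 8) = 0.3571 in.
Required leg w = t_e / 0.707 = 0.5051 in → use 9/16 in.

w = 9/16 in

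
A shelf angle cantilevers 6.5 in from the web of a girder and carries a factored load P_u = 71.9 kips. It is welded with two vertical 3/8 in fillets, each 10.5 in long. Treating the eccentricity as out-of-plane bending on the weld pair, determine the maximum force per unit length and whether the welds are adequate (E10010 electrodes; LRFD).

E100XX → F_EXX = 100 ksi.
L_w = 2 × 10.5 = 21 in; section modulus (unit throat) S = 2 × L²/6 = 36.75 in².
Direct shear f_v = P/L_w = 71.9/21 = 3.424 kip/in.
Moment M = P × e = 71.9 × 6.5 = 467.35 kip·in; bending f_b = M/S = 12.72 kip/in.
f_max = √(f_v² + f_b²) = √(3.424² + 12.72²) = 13.17 kip/in.
φr_n = 0.75 × 0.6 × 100 × (0.707 × 0.375) = 11.93 kip/in → NOT adequate.

f_max ≈ 13.2 kip/in; NOT adequate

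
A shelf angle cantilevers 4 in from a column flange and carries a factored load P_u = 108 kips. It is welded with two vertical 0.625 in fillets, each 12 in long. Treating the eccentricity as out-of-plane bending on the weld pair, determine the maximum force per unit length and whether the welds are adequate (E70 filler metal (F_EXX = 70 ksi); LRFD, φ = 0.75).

f_max ≈ 10.1 kip/in; adequate

L_w = 2 × 12 = 24 in; section modulus (unit throat) S = 2 × L²/6 = 48 in².
Direct shear f_v = P/L_w = 108/24 = 4.5 kip/in.
Moment M = P × e = 108 × 4 = 432 kip·in; bending f_b = M/S = 9 kip/in.
f_max = √(f_v² + f_b²) = √(4.5² + 9²) = 10.06 kip/in.
φr_n = 0.75 × 0.6 × 70 × (0.707 × 0.625) = 13.92 kip/in → adequate.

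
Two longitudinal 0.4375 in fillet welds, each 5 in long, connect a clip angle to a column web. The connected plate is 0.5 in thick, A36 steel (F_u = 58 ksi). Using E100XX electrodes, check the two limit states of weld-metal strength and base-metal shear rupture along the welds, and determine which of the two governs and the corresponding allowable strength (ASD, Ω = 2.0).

E100XX → F_EXX = 100 ksi.
t_e = 0.707 × 0.4375 = 0.3093 in; L = 10 in.
Weld metal: R_n/Ω = (1/2.0) × 0.6 × 100 × 0.3093 × 10 = 92.79 kip.
Base metal (shear rupture): R_n/Ω = (1/2.0) × 0.6 × 58 × 0.5 × 10 = 87 kip.
Governing: base-metal shear rupture.

R_n/Ω ≈ 87 kip (base-metal shear rupture governs)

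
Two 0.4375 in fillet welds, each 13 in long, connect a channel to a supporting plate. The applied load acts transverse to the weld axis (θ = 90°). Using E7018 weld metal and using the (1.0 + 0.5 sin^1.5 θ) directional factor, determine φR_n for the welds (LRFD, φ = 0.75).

E70XX → F_EXX = 70 ksi.
t_e = 0.707 × 0.4375 = 0.3093 in; A_we = 0.3093 × 26 = 8.042 in².
Directional factor: 1.0 + 0.5 sin^1.5(90°) = 1.5.
F_nw = 0.6 × 70 × 1.5 = 63 ksi.
φR_n = 0.75 × 63 × 8.042 = 380 kips.

φR_n ≈ 380 kips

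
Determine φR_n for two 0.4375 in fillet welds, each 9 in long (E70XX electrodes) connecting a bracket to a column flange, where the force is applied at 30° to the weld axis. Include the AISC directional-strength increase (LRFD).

E70XX → F_EXX = 70 ksi.
t_e = 0.707 × 0.4375 = 0.3093 in; A_we = 0.3093 × 18 = 5.568 in².
Directional factor: 1.0 + 0.5 sin^1.5(30°) = 1.177.
F_nw = 0.6 × 70 × 1.177 = 49.42 ksi.
φR_n = 0.75 × 49.42 × 5.568 = 206.4 kip.

φR_n ≈ 206 kip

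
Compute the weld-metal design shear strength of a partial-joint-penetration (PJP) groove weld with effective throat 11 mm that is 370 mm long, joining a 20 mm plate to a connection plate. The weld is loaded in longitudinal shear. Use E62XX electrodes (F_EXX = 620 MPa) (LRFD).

φR_n ≈ 1140 kN

Effective throat (given) t_e = 11 mm.
A_we = 11 × 370 = 4070 mm².
F_nw = 0.6 F_EXX = 372 MPa.
φR_n = 0.75 × 372 × 4070 × 10⁻³ = 1136 kN.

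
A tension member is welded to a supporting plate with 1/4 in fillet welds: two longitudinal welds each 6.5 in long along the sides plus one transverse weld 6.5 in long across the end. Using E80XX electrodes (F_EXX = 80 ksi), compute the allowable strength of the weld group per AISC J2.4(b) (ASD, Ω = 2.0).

R_n/Ω ≈ 88.2 kip

t_e = 0.707 × 0.25 = 0.1767 in.
R_nwl = 0.6 × 80 × 0.1767 × 13 = 110.3 kip (longitudinal, 2 welds).
R_nwt = 0.6 × 80 × 0.1767 × 6.5 = 55.15 kip (transverse, base value).
(i) R_nwl + R_nwt = 165.4 kip; (ii) 0.85 R_nwl + 1.5 R_nwt = 176.5 kip.
R_n = max = 176.5 kip [governs: (ii)]; R_n/Ω = 88.23 kip.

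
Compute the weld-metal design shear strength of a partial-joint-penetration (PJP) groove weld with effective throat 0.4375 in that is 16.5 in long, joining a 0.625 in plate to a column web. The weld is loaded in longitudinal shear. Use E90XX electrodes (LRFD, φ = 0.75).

E90XX → F_EXX = 90 ksi.
Effective throat (given) t_e = 0.4375 in.
A_we = 0.4375 × 16.5 = 7.219 in².
F_nw = 0.6 F_EXX = 54 ksi.
φR_n = 0.75 × 54 × 7.219 = 292.4 kips.

φR_n ≈ 292 kips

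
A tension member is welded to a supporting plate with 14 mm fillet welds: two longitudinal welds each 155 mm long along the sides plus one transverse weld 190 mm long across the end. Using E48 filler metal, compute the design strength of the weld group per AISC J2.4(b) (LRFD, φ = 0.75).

φR_n ≈ 1170 kN

E48XX → F_EXX = 480 MPa.
t_e = 0.707 × 14 = 9.898 mm.
R_nwl = 0.6 × 480 × 9.898 × 310 × 10⁻³ = 883.7 kN (longitudinal, 2 welds).
R_nwt = 0.6 × 480 × 9.898 × 190 × 10⁻³ = 541.6 kN (transverse, base value).
(i) R_nwl + R_nwt = 1425 kN; (ii) 0.85 R_nwl + 1.5 R_nwt = 1564 kN.
R_n = max = 1564 kN [governs: (ii)]; φR_n = 1173 kN.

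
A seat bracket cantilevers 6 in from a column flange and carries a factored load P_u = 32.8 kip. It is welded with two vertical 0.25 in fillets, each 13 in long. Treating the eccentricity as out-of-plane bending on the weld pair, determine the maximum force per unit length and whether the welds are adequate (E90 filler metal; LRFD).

f_max ≈ 3.71 kip/in; adequate

E90XX → F_EXX = 90 ksi.
L_w = 2 × 13 = 26 in; section modulus (unit throat) S = 2 × L²/6 = 56.33 in².
Direct shear f_v = P/L_w = 32.8/26 = 1.262 kip/in.
Moment M = P × e = 32.8 × 6 = 196.8 kip·in; bending f_b = M/S = 3.493 kip/in.
f_max = √(f_v² + f_b²) = √(1.262² + 3.493²) = 3.714 kip/in.
φr_n = 0.75 × 0.6 × 90 × (0.707 × 0.25) = 7.158 kip/in → adequate.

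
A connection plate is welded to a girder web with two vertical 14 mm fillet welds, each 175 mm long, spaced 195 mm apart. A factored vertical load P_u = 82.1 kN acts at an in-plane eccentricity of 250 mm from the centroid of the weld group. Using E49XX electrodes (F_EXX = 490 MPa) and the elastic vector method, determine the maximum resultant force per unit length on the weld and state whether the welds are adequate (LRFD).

Total weld length L_w = 350 mm. Treat welds as unit-width lines.
Polar moment about centroid: J = 2[d³/12 + d(b/2)²] = 2[175³/12 + 175×97.5²] = 4220000 mm³.
Direct shear f_v = P/L_w = 82.1×10³ / 350 = 234.6 N/mm (vertical).
Torsion M = P·e = 82.1×10³ × 250 = 20525000 N·mm.
Critical point at (x, y) = (97.5, 87.5) from centroid. f_tx = M·y/J = 425.5 N/mm; f_ty = M·x/J = 474.2 N/mm.
Resultant f_max = √[f_tx² + (f_v + f_ty)²] = √[425.5² + (234.6 + 474.2)²] = 826.7 N/mm.
Capacity per unit length: φr_n = 0.75 × 0.6 × 490 × (0.707 × 14) = 2183 N/mm.
826.7 ≤ 2183 → adequate.

f_max ≈ 827 N/mm; adequate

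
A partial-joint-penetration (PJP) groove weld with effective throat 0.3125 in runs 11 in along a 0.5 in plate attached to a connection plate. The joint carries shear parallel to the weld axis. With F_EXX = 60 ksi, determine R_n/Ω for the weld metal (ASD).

R_n/Ω ≈ 61.9 kips

Effective throat (given) t_e = 0.3125 in.
A_we = 0.3125 × 11 = 3.438 in².
F_nw = 0.6 F_EXX = 36 ksi.
R_n/Ω = (36 × 3.438) / 2.0 = 61.88 kips.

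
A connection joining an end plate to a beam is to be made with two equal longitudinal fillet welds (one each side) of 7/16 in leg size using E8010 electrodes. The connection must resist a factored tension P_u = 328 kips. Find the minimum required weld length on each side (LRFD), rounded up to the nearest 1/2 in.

E80XX → F_EXX = 80 ksi.
Throat t_e = 0.707 × 0.4375 = 0.3093 in.
φr_n = 0.75 × 0.6 × 80 × 0.3093 = 11.14 kips/in.
L_req = P_u / φr_n = 328 / 11.14 = 29.46 in total.
Per side: 29.46 / 2 = 14.73 in.
Round up → use L = 15 in on each side.

L = 15 in on each side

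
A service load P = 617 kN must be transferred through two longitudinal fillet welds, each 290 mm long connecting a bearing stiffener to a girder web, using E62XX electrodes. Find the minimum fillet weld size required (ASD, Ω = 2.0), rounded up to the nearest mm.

E62XX → F_EXX = 620 MPa.
Total weld length L = 580 mm.
Required throat t_e = P × Ω / (0.6 F_EXX × L) = 617 × 2.0 / (0.6 × 620 × 580 × 10⁻³) = 5.719 mm.
Required leg w = t_e / 0.707 = 8.09 mm → use 9 mm.

w = 9 mm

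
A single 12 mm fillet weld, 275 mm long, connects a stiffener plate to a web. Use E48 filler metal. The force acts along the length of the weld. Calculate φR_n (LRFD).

φR_n ≈ 504 kN

E48XX → F_EXX = 480 MPa.
Effective throat t_e = 0.707 × 12 = 8.484 mm.
Total length L = 275 mm; A_we = 8.484 × 275 = 2333 mm².
F_nw = 0.6 F_EXX = 0.6 × 480 = 288 MPa.
φR_n = 0.75 × 288 × 2333 × 10⁻³ = 503.9 kN.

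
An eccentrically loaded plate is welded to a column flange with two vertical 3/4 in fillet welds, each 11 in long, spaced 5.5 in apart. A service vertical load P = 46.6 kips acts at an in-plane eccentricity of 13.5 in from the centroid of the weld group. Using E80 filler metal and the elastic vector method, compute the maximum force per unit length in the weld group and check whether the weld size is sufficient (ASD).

E80XX → F_EXX = 80 ksi.
Total weld length L_w = 22 in. Treat welds as unit-width lines.
Polar moment about centroid: J = 2[d³/12 + d(b/2)²] = 2[11³/12 + 11×2.75²] = 388.2 in³.
Direct shear f_v = P/L_w = 46.6 / 22 = 2.118 kip/in (vertical).
Torsion M = P·e = 46.6 × 13.5 = 629.1 kip·in.
Critical point at (x, y) = (2.75, 5.5) from centroid. f_tx = M·y/J = 8.913 kip/in; f_ty = M·x/J = 4.456 kip/in.
Resultant f_max = √[f_tx² + (f_v + f_ty)²] = √[8.913² + (2.118 + 4.456)²] = 11.08 kip/in.
Capacity per unit length: r_n/Ω = (1/2.0) × 0.6 × 80 × (0.707 × 0.75) = 12.73 kip/in.
11.08 ≤ 12.73 → adequate.

f_max ≈ 11.1 kip/in; adequate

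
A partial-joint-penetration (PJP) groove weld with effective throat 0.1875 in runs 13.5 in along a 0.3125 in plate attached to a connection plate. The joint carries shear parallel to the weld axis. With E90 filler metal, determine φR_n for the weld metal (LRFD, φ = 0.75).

φR_n ≈ 103 kip

E90XX → F_EXX = 90 ksi.
Effective throat (given) t_e = 0.1875 in.
A_we = 0.1875 × 13.5 = 2.531 in².
F_nw = 0.6 F_EXX = 54 ksi.
φR_n = 0.75 × 54 × 2.531 = 102.5 kip.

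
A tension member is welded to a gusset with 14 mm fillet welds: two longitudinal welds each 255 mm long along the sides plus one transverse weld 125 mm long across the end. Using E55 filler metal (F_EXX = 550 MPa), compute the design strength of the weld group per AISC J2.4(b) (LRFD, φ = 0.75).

φR_n ≈ 1560 kN

t_e = 0.707 × 14 = 9.898 mm.
R_nwl = 0.6 × 550 × 9.898 × 510 × 10⁻³ = 1666 kN (longitudinal, 2 welds).
R_nwt = 0.6 × 550 × 9.898 × 125 × 10⁻³ = 408.3 kN (transverse, base value).
(i) R_nwl + R_nwt = 2074 kN; (ii) 0.85 R_nwl + 1.5 R_nwt = 2028 kN.
R_n = max = 2074 kN [governs: (i)]; φR_n = 1556 kN.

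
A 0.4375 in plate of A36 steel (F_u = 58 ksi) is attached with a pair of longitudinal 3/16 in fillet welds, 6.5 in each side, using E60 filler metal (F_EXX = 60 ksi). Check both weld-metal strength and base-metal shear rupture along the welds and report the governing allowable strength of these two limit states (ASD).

R_n/Ω ≈ 31 kips (weld metal governs)

t_e = 0.707 × 0.1875 = 0.1326 in; L = 13 in.
Weld metal: R_n/Ω = (1/2.0) × 0.6 × 60 × 0.1326 × 13 = 31.02 kips.
Base metal (shear rupture): R_n/Ω = (1/2.0) × 0.6 × 58 × 0.4375 × 13 = 98.96 kips.
Governing: weld metal.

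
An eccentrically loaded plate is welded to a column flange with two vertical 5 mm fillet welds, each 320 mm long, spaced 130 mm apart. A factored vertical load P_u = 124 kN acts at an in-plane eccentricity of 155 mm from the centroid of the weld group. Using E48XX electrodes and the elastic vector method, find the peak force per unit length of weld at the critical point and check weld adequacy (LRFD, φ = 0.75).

f_max ≈ 512 N/mm; adequate

E48XX → F_EXX = 480 MPa.
Total weld length L_w = 640 mm. Treat welds as unit-width lines.
Polar moment about centroid: J = 2[d³/12 + d(b/2)²] = 2[320³/12 + 320×65²] = 8165000 mm³.
Direct shear f_v = P/L_w = 124×10³ / 640 = 193.8 N/mm (vertical).
Torsion M = P·e = 124×10³ × 155 = 19220000 N·mm.
Critical point at (x, y) = (65, 160) from centroid. f_tx = M·y/J = 376.6 N/mm; f_ty = M·x/J = 153 N/mm.
Resultant f_max = √[f_tx² + (f_v + f_ty)²] = √[376.6² + (193.8 + 153)²] = 511.9 N/mm.
Capacity per unit length: φr_n = 0.75 × 0.6 × 480 × (0.707 × 5) = 763.6 N/mm.
511.9 ≤ 763.6 → adequate.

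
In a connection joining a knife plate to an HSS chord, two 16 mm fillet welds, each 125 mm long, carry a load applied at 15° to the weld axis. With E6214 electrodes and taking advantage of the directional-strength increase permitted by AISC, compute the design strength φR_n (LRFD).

E62XX → F_EXX = 620 MPa.
t_e = 0.707 × 16 = 11.31 mm; A_we = 11.31 × 250 = 2828 mm².
Directional factor: 1.0 + 0.5 sin^1.5(15°) = 1.066.
F_nw = 0.6 × 620 × 1.066 = 396.5 MPa.
φR_n = 0.75 × 396.5 × 2828 × 10⁻³ = 841 kN.

φR_n ≈ 841 kN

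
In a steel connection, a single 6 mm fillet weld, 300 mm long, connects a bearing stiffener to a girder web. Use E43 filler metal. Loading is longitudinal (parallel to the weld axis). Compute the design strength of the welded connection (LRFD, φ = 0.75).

E43XX → F_EXX = 430 MPa.
Effective throat t_e = 0.707 × 6 = 4.242 mm.
Total length L = 300 mm; A_we = 4.242 × 300 = 1273 mm².
F_nw = 0.6 F_EXX = 0.6 × 430 = 258 MPa.
φR_n = 0.75 × 258 × 1273 × 10⁻³ = 246.2 kN.

φR_n ≈ 246 kN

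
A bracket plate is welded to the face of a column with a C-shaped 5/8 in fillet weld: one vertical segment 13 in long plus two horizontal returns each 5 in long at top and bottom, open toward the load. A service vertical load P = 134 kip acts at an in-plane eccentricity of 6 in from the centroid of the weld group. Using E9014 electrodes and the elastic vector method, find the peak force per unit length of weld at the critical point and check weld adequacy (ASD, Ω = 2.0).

E90XX → F_EXX = 90 ksi.
Total weld length L_w = 23 in. Treat welds as unit-width lines.
Centroid: x̄ = 2×5×2.5 / 23 = 1.087 in from the vertical weld.
Polar moment about centroid: J = I_x + I_y = [13³/12 + 2×5×6.5²] + [13×1.087² + 2(5³/12 + 5×1.413²)] = 661.7 in³.
Direct shear f_v = P/L_w = 134 / 23 = 5.826 kip/in (vertical).
Torsion M = P·e = 134 × 6 = 804 kip·in.
Critical point at (x, y) = (3.913, 6.5) from centroid. f_tx = M·y/J = 7.897 kip/in; f_ty = M·x/J = 4.754 kip/in.
Resultant f_max = √[f_tx² + (f_v + f_ty)²] = √[7.897² + (5.826 + 4.754)²] = 13.2 kip/in.
Capacity per unit length: r_n/Ω = (1/2.0) × 0.6 × 90 × (0.707 × 0.625) = 11.93 kip/in.
13.2 > 11.93 → NOT adequate.

f_max ≈ 13.2 kip/in; NOT adequate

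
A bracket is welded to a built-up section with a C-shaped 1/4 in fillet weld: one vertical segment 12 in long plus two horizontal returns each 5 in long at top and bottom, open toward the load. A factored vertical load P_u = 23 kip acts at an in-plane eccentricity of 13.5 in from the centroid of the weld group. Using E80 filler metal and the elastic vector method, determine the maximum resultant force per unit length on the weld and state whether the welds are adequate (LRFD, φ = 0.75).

f_max ≈ 4.61 kip/in; adequate

E80XX → F_EXX = 80 ksi.
Total weld length L_w = 22 in. Treat welds as unit-width lines.
Centroid: x̄ = 2×5×2.5 / 22 = 1.136 in from the vertical weld.
Polar moment about centroid: J = I_x + I_y = [12³/12 + 2×5×6²] + [12×1.136² + 2(5³/12 + 5×1.364²)] = 558.9 in³.
Direct shear f_v = P/L_w = 23 / 22 = 1.045 kip/in (vertical).
Torsion M = P·e = 23 × 13.5 = 310.5 kip·in.
Critical point at (x, y) = (3.864, 6) from centroid. f_tx = M·y/J = 3.333 kip/in; f_ty = M·x/J = 2.146 kip/in.
Resultant f_max = √[f_tx² + (f_v + f_ty)²] = √[3.333² + (1.045 + 2.146)²] = 4.615 kip/in.
Capacity per unit length: φr_n = 0.75 × 0.6 × 80 × (0.707 × 0.25) = 6.363 kip/in.
4.615 ≤ 6.363 → adequate.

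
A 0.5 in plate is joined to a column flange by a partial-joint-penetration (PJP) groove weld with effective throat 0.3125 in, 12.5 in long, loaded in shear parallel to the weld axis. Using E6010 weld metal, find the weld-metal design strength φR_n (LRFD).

φR_n ≈ 105 kip

E60XX → F_EXX = 60 ksi.
Effective throat (given) t_e = 0.3125 in.
A_we = 0.3125 × 12.5 = 3.906 in².
F_nw = 0.6 F_EXX = 36 ksi.
φR_n = 0.75 × 36 × 3.906 = 105.5 kip.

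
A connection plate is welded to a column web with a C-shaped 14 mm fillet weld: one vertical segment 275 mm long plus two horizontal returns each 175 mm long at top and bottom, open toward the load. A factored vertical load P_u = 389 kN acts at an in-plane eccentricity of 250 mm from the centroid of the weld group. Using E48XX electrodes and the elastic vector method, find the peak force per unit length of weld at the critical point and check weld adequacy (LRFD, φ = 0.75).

E48XX → F_EXX = 480 MPa.
Total weld length L_w = 625 mm. Treat welds as unit-width lines.
Centroid: x̄ = 2×175×87.5 / 625 = 49 mm from the vertical weld.
Polar moment about centroid: J = I_x + I_y = [275³/12 + 2×175×137.5²] + [275×49² + 2(175³/12 + 175×38.5²)] = 10420000 mm³.
Direct shear f_v = P/L_w = 389×10³ / 625 = 622.4 N/mm (vertical).
Torsion M = P·e = 389×10³ × 250 = 97250000 N·mm.
Critical point at (x, y) = (126, 137.5) from centroid. f_tx = M·y/J = 1283 N/mm; f_ty = M·x/J = 1176 N/mm.
Resultant f_max = √[f_tx² + (f_v + f_ty)²] = √[1283² + (622.4 + 1176)²] = 2209 N/mm.
Capacity per unit length: φr_n = 0.75 × 0.6 × 480 × (0.707 × 14) = 2138 N/mm.
2209 > 2138 → NOT adequate.

f_max ≈ 2210 N/mm; NOT adequate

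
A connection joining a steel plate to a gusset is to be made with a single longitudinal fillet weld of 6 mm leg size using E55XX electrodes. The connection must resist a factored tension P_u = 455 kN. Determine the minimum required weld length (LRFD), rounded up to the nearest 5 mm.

L = 435 mm

E55XX → F_EXX = 550 MPa.
Throat t_e = 0.707 × 6 = 4.242 mm.
φr_n = 0.75 × 0.6 × 550 × 4.242 × 10⁻³ = 1.05 kN/mm.
L_req = P_u / φr_n = 455 / 1.05 = 433.4 mm total.
Round up → use L = 435 mm.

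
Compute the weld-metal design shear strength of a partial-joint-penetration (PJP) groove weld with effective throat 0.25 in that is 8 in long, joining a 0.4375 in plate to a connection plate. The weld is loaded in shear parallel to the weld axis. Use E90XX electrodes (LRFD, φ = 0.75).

φR_n ≈ 81 kips

E90XX → F_EXX = 90 ksi.
Effective throat (given) t_e = 0.25 in.
A_we = 0.25 × 8 = 2 in².
F_nw = 0.6 F_EXX = 54 ksi.
φR_n = 0.75 × 54 × 2 = 81 kips.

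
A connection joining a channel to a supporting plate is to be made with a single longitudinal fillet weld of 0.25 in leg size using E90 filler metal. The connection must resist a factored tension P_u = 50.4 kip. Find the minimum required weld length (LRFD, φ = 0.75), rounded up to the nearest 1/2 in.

L = 7.5 in

E90XX → F_EXX = 90 ksi.
Throat t_e = 0.707 × 0.25 = 0.1767 in.
φr_n = 0.75 × 0.6 × 90 × 0.1767 = 7.158 kip/in.
L_req = P_u / φr_n = 50.4 / 7.158 = 7.041 in total.
Round up → use L = 7.5 in.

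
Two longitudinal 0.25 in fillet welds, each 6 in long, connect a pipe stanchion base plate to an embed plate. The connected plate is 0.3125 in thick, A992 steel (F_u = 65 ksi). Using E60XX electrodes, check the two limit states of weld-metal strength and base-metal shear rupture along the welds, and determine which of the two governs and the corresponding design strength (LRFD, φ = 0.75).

E60XX → F_EXX = 60 ksi.
t_e = 0.707 × 0.25 = 0.1767 in; L = 12 in.
Weld metal: φR_n = 0.75 × 0.6 × 60 × 0.1767 × 12 = 57.27 kip.
Base metal (shear rupture): φR_n = 0.75 × 0.6 × 65 × 0.3125 × 12 = 109.7 kip.
Governing: weld metal.

φR_n ≈ 57.3 kip (weld metal governs)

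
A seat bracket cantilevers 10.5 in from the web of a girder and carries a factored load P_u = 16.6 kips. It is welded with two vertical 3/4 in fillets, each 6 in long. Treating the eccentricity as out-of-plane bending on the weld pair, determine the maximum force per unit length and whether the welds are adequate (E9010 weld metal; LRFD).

f_max ≈ 14.6 kip/in; adequate

E90XX → F_EXX = 90 ksi.
L_w = 2 × 6 = 12 in; section modulus (unit throat) S = 2 × L²/6 = 12 in².
Direct shear f_v = P/L_w = 16.6/12 = 1.383 kip/in.
Moment M = P × e = 16.6 × 10.5 = 174.3 kip·in; bending f_b = M/S = 14.53 kip/in.
f_max = √(f_v² + f_b²) = √(1.383² + 14.53²) = 14.59 kip/in.
φr_n = 0.75 × 0.6 × 90 × (0.707 × 0.75) = 21.48 kip/in → adequate.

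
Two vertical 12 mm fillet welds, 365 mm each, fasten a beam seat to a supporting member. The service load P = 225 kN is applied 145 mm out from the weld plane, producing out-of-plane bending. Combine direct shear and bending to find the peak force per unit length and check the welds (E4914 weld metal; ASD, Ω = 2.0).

E49XX → F_EXX = 490 MPa.
L_w = 2 × 365 = 730 mm; section modulus (unit throat) S = 2 × L²/6 = 44410 mm².
Direct shear f_v = P/L_w = 225×10³/730 = 308.2 N/mm.
Moment M = P × e = 225×10³ × 145 = 32625000 N·mm; bending f_b = M/S = 734.7 N/mm.
f_max = √(f_v² + f_b²) = √(308.2² + 734.7²) = 796.7 N/mm.
r_n/Ω = (1/2.0) × 0.6 × 490 × (0.707 × 12) = 1247 N/mm → adequate.

f_max ≈ 797 N/mm; adequate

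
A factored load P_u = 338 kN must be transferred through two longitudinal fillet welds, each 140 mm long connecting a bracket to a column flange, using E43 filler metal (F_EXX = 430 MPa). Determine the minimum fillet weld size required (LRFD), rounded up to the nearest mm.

Total weld length L = 280 mm.
Required throat t_e = P_u / (φ × 0.6 F_EXX × L) = 338 / (0.75 × 0.6 × 430 × 280 × 10⁻³) = 6.238 mm.
Required leg w = t_e / 0.707 = 8.824 mm → use 9 mm.

w = 9 mm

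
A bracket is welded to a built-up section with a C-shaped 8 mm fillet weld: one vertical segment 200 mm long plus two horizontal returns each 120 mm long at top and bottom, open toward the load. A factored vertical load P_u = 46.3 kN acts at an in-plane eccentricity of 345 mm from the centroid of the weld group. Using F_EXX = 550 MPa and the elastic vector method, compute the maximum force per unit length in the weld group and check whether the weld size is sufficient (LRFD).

f_max ≈ 640 N/mm; adequate

Total weld length L_w = 440 mm. Treat welds as unit-width lines.
Centroid: x̄ = 2×120×60 / 440 = 32.73 mm from the vertical weld.
Polar moment about centroid: J = I_x + I_y = [200³/12 + 2×120×100²] + [200×32.73² + 2(120³/12 + 120×27.27²)] = 3747000 mm³.
Direct shear f_v = P/L_w = 46.3×10³ / 440 = 105.2 N/mm (vertical).
Torsion M = P·e = 46.3×10³ × 345 = 15974000 N·mm.
Critical point at (x, y) = (87.27, 100) from centroid. f_tx = M·y/J = 426.3 N/mm; f_ty = M·x/J = 372 N/mm.
Resultant f_max = √[f_tx² + (f_v + f_ty)²] = √[426.3² + (105.2 + 372)²] = 639.9 N/mm.
Capacity per unit length: φr_n = 0.75 × 0.6 × 550 × (0.707 × 8) = 1400 N/mm.
639.9 ≤ 1400 → adequate.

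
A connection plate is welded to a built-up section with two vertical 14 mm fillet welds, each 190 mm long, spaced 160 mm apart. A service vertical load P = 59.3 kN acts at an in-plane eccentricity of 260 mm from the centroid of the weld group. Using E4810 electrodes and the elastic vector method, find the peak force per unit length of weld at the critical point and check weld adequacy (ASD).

f_max ≈ 647 N/mm; adequate

E48XX → F_EXX = 480 MPa.
Total weld length L_w = 380 mm. Treat welds as unit-width lines.
Polar moment about centroid: J = 2[d³/12 + d(b/2)²] = 2[190³/12 + 190×80²] = 3575000 mm³.
Direct shear f_v = P/L_w = 59.3×10³ / 380 = 156.1 N/mm (vertical).
Torsion M = P·e = 59.3×10³ × 260 = 15418000 N·mm.
Critical point at (x, y) = (80, 95) from centroid. f_tx = M·y/J = 409.7 N/mm; f_ty = M·x/J = 345 N/mm.
Resultant f_max = √[f_tx² + (f_v + f_ty)²] = √[409.7² + (156.1 + 345)²] = 647.2 N/mm.
Capacity per unit length: r_n/Ω = (1/2.0) × 0.6 × 480 × (0.707 × 14) = 1425 N/mm.
647.2 ≤ 1425 → adequate.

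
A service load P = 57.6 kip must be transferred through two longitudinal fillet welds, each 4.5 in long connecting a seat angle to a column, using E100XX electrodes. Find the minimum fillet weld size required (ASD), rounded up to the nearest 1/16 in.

w = 5/16 in

E100XX → F_EXX = 100 ksi.
Total weld length L = 9 in.
Required throat t_e = P × Ω / (0.6 F_EXX × L) = 57.6 × 2.0 / (0.6 × 100 × 9) = 0.2133 in.
Required leg w = t_e / 0.707 = 0.3017 in → use 5/16 in.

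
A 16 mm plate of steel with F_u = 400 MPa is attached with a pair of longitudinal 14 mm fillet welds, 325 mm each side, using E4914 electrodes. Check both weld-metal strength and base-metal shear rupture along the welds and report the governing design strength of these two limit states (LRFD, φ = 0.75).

E49XX → F_EXX = 490 MPa.
t_e = 0.707 × 14 = 9.898 mm; L = 650 mm.
Weld metal: φR_n = 0.75 × 0.6 × 490 × 9.898 × 650 × 10⁻³ = 1419 kN.
Base metal (shear rupture): φR_n = 0.75 × 0.6 × 400 × 16 × 650 × 10⁻³ = 1872 kN.
Governing: weld metal.

φR_n ≈ 1420 kN (weld metal governs)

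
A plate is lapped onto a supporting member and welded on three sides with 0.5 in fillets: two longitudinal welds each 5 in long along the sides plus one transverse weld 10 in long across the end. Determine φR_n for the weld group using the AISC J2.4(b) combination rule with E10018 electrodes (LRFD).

E100XX → F_EXX = 100 ksi.
t_e = 0.707 × 0.5 = 0.3535 in.
R_nwl = 0.6 × 100 × 0.3535 × 10 = 212.1 kips (longitudinal, 2 welds).
R_nwt = 0.6 × 100 × 0.3535 × 10 = 212.1 kips (transverse, base value).
(i) R_nwl + R_nwt = 424.2 kips; (ii) 0.85 R_nwl + 1.5 R_nwt = 498.4 kips.
R_n = max = 498.4 kips [governs: (ii)]; φR_n = 373.8 kips.

φR_n ≈ 374 kips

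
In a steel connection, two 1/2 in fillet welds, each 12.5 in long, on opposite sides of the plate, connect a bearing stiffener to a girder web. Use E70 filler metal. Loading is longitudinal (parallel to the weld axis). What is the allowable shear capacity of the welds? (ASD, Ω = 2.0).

E70XX → F_EXX = 70 ksi.
Effective throat t_e = 0.707 × 0.5 = 0.3535 in.
Total length L = 25 in; A_we = 0.3535 × 25 = 8.838 in².
F_nw = 0.6 F_EXX = 0.6 × 70 = 42 ksi.
R_n = 42 × 8.838 = 371.2 kips; R_n/Ω = 371.2/2.0 = 185.6 kips.

R_n/Ω ≈ 186 kips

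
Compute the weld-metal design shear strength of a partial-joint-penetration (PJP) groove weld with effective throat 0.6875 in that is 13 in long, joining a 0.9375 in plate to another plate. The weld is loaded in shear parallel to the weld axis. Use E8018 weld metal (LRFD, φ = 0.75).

E80XX → F_EXX = 80 ksi.
Effective throat (given) t_e = 0.6875 in.
A_we = 0.6875 × 13 = 8.938 in².
F_nw = 0.6 F_EXX = 48 ksi.
φR_n = 0.75 × 48 × 8.938 = 321.8 kips.

φR_n ≈ 322 kips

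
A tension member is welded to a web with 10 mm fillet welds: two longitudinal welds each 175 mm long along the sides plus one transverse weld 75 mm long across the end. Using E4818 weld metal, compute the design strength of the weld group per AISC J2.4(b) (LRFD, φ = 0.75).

E48XX → F_EXX = 480 MPa.
t_e = 0.707 × 10 = 7.07 mm.
R_nwl = 0.6 × 480 × 7.07 × 350 × 10⁻³ = 712.7 kN (longitudinal, 2 welds).
R_nwt = 0.6 × 480 × 7.07 × 75 × 10⁻³ = 152.7 kN (transverse, base value).
(i) R_nwl + R_nwt = 865.4 kN; (ii) 0.85 R_nwl + 1.5 R_nwt = 834.8 kN.
R_n = max = 865.4 kN [governs: (i)]; φR_n = 649 kN.

φR_n ≈ 649 kN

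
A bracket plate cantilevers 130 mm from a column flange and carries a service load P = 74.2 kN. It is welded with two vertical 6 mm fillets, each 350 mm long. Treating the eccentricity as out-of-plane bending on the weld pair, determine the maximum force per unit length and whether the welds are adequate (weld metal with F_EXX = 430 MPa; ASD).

L_w = 2 × 350 = 700 mm; section modulus (unit throat) S = 2 × L²/6 = 40830 mm².
Direct shear f_v = P/L_w = 74.2×10³/700 = 106 N/mm.
Moment M = P × e = 74.2×10³ × 130 = 9646000 N·mm; bending f_b = M/S = 236.2 N/mm.
f_max = √(f_v² + f_b²) = √(106² + 236.2²) = 258.9 N/mm.
r_n/Ω = (1/2.0) × 0.6 × 430 × (0.707 × 6) = 547.2 N/mm → adequate.

f_max ≈ 259 N/mm; adequate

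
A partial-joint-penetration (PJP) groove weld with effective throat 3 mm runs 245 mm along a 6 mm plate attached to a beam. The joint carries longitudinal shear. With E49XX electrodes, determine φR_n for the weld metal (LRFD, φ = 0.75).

E49XX → F_EXX = 490 MPa.
Effective throat (given) t_e = 3 mm.
A_we = 3 × 245 = 735 mm².
F_nw = 0.6 F_EXX = 294 MPa.
φR_n = 0.75 × 294 × 735 × 10⁻³ = 162.1 kN.

φR_n ≈ 162 kN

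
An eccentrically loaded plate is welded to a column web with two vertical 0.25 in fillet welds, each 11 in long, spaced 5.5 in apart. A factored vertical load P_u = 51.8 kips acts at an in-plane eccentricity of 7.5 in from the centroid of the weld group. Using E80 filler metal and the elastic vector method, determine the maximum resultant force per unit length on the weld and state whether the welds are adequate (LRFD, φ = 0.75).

E80XX → F_EXX = 80 ksi.
Total weld length L_w = 22 in. Treat welds as unit-width lines.
Polar moment about centroid: J = 2[d³/12 + d(b/2)²] = 2[11³/12 + 11×2.75²] = 388.2 in³.
Direct shear f_v = P/L_w = 51.8 / 22 = 2.355 kip/in (vertical).
Torsion M = P·e = 51.8 × 7.5 = 388.5 kip·in.
Critical point at (x, y) = (2.75, 5.5) from centroid. f_tx = M·y/J = 5.504 kip/in; f_ty = M·x/J = 2.752 kip/in.
Resultant f_max = √[f_tx² + (f_v + f_ty)²] = √[5.504² + (2.355 + 2.752)²] = 7.508 kip/in.
Capacity per unit length: φr_n = 0.75 × 0.6 × 80 × (0.707 × 0.25) = 6.363 kip/in.
7.508 > 6.363 → NOT adequate.

f_max ≈ 7.51 kip/in; NOT adequate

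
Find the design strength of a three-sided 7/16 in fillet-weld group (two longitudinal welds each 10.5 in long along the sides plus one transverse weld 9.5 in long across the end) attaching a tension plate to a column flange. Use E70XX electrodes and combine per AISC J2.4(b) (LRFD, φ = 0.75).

φR_n ≈ 313 kips

E70XX → F_EXX = 70 ksi.
t_e = 0.707 × 0.4375 = 0.3093 in.
R_nwl = 0.6 × 70 × 0.3093 × 21 = 272.8 kips (longitudinal, 2 welds).
R_nwt = 0.6 × 70 × 0.3093 × 9.5 = 123.4 kips (transverse, base value).
(i) R_nwl + R_nwt = 396.2 kips; (ii) 0.85 R_nwl + 1.5 R_nwt = 417 kips.
R_n = max = 417 kips [governs: (ii)]; φR_n = 312.8 kips.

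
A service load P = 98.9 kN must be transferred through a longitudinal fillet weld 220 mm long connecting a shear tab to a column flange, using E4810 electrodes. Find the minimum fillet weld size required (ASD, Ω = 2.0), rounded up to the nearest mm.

w = 5 mm

E48XX → F_EXX = 480 MPa.
Total weld length L = 220 mm.
Required throat t_e = P × Ω / (0.6 F_EXX × L) = 98.9 × 2.0 / (0.6 × 480 × 220 × 10⁻³) = 3.122 mm.
Required leg w = t_e / 0.707 = 4.416 mm → use 5 mm.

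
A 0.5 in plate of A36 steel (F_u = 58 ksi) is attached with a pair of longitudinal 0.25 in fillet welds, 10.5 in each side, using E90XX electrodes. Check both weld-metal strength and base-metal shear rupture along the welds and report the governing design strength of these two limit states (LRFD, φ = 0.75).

φR_n ≈ 150 kip (weld metal governs)

E90XX → F_EXX = 90 ksi.
t_e = 0.707 × 0.25 = 0.1767 in; L = 21 in.
Weld metal: φR_n = 0.75 × 0.6 × 90 × 0.1767 × 21 = 150.3 kip.
Base metal (shear rupture): φR_n = 0.75 × 0.6 × 58 × 0.5 × 21 = 274 kip.
Governing: weld metal.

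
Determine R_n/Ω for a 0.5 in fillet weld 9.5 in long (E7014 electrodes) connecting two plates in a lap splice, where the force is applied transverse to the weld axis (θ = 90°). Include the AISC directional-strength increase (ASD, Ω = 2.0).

R_n/Ω ≈ 106 kip

E70XX → F_EXX = 70 ksi.
t_e = 0.707 × 0.5 = 0.3535 in; A_we = 0.3535 × 9.5 = 3.358 in².
Directional factor: 1.0 + 0.5 sin^1.5(90°) = 1.5.
F_nw = 0.6 × 70 × 1.5 = 63 ksi.
R_n/Ω = (63 × 3.358) / 2.0 = 105.8 kip.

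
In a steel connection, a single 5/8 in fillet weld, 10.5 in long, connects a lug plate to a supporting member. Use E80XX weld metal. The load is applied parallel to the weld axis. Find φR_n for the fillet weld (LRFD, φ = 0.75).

φR_n ≈ 167 kips

E80XX → F_EXX = 80 ksi.
Effective throat t_e = 0.707 × 0.625 = 0.4419 in.
Total length L = 10.5 in; A_we = 0.4419 × 10.5 = 4.64 in².
F_nw = 0.6 F_EXX = 0.6 × 80 = 48 ksi.
φR_n = 0.75 × 48 × 4.64 = 167 kips.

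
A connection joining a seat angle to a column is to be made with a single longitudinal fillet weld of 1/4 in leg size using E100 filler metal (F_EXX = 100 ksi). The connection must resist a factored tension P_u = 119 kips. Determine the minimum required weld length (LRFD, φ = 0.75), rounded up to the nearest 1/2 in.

L = 15 in

Throat t_e = 0.707 × 0.25 = 0.1767 in.
φr_n = 0.75 × 0.6 × 100 × 0.1767 = 7.954 kips/in.
L_req = P_u / φr_n = 119 / 7.954 = 14.96 in total.
Round up → use L = 15 in.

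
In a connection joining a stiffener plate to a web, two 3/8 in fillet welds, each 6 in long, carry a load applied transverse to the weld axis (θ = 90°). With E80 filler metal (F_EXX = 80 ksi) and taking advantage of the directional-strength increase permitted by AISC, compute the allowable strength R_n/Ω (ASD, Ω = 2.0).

t_e = 0.707 × 0.375 = 0.2651 in; A_we = 0.2651 × 12 = 3.181 in².
Directional factor: 1.0 + 0.5 sin^1.5(90°) = 1.5.
F_nw = 0.6 × 80 × 1.5 = 72 ksi.
R_n/Ω = (72 × 3.181) / 2.0 = 114.5 kips.

R_n/Ω ≈ 115 kips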